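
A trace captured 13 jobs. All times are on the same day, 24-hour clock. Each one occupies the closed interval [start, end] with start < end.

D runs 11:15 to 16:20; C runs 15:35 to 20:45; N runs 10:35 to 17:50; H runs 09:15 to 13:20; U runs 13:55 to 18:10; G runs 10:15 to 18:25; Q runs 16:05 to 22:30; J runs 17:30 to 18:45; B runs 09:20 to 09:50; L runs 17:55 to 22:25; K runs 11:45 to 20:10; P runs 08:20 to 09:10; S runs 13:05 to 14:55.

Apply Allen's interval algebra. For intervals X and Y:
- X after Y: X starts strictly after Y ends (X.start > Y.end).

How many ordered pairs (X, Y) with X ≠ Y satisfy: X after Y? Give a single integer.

Checking all 156 ordered pairs for relation 'after'; matching pairs in alphabetical order:
(B, P): B after P ✓
(C, B): C after B ✓
(C, H): C after H ✓
(C, P): C after P ✓
(C, S): C after S ✓
(D, B): D after B ✓
(D, P): D after P ✓
(G, B): G after B ✓
(G, P): G after P ✓
(H, P): H after P ✓
(J, B): J after B ✓
(J, D): J after D ✓
(J, H): J after H ✓
(J, P): J after P ✓
(J, S): J after S ✓
(K, B): K after B ✓
(K, P): K after P ✓
(L, B): L after B ✓
(L, D): L after D ✓
(L, H): L after H ✓
(L, N): L after N ✓
(L, P): L after P ✓
(L, S): L after S ✓
(N, B): N after B ✓
... plus 10 further pairs not listed.
Count: 34.

34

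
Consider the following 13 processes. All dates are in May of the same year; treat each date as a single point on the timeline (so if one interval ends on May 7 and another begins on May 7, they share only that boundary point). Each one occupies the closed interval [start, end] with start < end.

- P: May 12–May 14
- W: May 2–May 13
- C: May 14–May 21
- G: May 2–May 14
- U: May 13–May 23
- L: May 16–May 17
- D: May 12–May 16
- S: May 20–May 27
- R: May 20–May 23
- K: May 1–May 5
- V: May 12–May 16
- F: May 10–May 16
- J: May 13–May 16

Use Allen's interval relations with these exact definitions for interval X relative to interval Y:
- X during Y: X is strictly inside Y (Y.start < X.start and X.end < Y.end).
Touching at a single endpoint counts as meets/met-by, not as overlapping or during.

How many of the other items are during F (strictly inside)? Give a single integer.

Target F = [May 10, May 16].
C [May 14, May 21] → overlapped-by → no.
D [May 12, May 16] → finishes → no.
G [May 2, May 14] → overlaps → no.
J [May 13, May 16] → finishes → no.
K [May 1, May 5] → before → no.
L [May 16, May 17] → met-by → no.
P [May 12, May 14] → during → counts.
R [May 20, May 23] → after → no.
S [May 20, May 27] → after → no.
U [May 13, May 23] → overlapped-by → no.
V [May 12, May 16] → finishes → no.
W [May 2, May 13] → overlaps → no.
Total: 1.

1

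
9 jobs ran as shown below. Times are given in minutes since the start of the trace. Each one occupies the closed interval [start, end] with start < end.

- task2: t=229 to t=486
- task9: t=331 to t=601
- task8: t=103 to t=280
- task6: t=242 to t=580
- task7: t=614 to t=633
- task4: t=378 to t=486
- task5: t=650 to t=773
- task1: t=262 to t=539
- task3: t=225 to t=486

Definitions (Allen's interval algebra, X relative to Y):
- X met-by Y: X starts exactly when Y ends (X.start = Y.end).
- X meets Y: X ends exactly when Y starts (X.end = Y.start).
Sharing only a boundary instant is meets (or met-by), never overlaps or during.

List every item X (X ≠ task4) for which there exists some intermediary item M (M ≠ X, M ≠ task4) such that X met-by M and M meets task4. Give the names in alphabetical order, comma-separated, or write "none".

Target task4 = [t=378, t=486].
Intermediaries M with M meets task4: none.
Union: none.

none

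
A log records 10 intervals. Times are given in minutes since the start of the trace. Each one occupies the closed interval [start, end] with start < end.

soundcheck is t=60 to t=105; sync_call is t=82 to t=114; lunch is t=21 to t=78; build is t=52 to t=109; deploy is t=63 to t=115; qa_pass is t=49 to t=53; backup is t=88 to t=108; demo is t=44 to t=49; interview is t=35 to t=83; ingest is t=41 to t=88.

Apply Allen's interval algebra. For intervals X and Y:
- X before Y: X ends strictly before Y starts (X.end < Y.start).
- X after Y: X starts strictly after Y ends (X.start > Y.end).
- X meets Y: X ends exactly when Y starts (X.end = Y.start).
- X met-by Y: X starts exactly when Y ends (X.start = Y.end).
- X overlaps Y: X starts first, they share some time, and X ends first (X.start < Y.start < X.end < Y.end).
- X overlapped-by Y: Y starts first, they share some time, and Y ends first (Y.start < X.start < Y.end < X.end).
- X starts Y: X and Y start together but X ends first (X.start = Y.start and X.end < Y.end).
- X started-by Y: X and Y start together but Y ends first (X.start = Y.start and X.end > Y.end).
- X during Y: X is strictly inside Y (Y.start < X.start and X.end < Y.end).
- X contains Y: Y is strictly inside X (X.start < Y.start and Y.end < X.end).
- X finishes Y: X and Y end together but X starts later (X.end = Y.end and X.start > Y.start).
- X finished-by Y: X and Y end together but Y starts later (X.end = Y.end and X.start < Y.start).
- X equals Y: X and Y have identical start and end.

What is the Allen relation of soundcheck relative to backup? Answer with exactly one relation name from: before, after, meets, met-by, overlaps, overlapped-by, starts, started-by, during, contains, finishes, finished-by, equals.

soundcheck = [t=60, t=105]; backup = [t=88, t=108].
Compare endpoints: soundcheck.start < backup.start, soundcheck.start < backup.end, soundcheck.end > backup.start, soundcheck.end < backup.end.
That pattern is 'overlaps'.

overlaps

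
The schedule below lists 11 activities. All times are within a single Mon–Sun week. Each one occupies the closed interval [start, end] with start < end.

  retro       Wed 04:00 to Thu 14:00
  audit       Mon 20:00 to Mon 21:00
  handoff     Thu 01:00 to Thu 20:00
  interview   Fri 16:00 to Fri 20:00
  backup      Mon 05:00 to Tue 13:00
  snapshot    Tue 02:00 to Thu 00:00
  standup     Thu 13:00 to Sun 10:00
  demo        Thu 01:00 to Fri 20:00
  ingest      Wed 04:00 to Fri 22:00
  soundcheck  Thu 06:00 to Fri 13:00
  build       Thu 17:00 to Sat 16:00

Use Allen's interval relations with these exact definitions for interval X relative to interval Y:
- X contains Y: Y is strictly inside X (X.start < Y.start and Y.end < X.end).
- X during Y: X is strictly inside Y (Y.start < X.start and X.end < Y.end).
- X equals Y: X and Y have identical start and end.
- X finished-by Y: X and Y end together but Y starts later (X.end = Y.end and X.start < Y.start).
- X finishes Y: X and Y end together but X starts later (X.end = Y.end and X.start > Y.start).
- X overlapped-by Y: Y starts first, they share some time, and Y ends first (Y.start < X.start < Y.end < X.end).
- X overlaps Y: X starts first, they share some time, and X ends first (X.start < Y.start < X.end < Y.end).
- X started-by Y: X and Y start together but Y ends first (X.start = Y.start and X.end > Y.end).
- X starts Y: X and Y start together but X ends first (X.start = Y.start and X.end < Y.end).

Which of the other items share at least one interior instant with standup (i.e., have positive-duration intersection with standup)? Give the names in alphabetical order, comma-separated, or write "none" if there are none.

build, demo, handoff, ingest, interview, retro, soundcheck

Target standup = [Thu 13:00, Sun 10:00].
audit [Mon 20:00, Mon 21:00] → before → no.
backup [Mon 05:00, Tue 13:00] → before → no.
build [Thu 17:00, Sat 16:00] → during → yes.
demo [Thu 01:00, Fri 20:00] → overlaps → yes.
handoff [Thu 01:00, Thu 20:00] → overlaps → yes.
ingest [Wed 04:00, Fri 22:00] → overlaps → yes.
interview [Fri 16:00, Fri 20:00] → during → yes.
retro [Wed 04:00, Thu 14:00] → overlaps → yes.
snapshot [Tue 02:00, Thu 00:00] → before → no.
soundcheck [Thu 06:00, Fri 13:00] → overlaps → yes.
Result: build, demo, handoff, ingest, interview, retro, soundcheck.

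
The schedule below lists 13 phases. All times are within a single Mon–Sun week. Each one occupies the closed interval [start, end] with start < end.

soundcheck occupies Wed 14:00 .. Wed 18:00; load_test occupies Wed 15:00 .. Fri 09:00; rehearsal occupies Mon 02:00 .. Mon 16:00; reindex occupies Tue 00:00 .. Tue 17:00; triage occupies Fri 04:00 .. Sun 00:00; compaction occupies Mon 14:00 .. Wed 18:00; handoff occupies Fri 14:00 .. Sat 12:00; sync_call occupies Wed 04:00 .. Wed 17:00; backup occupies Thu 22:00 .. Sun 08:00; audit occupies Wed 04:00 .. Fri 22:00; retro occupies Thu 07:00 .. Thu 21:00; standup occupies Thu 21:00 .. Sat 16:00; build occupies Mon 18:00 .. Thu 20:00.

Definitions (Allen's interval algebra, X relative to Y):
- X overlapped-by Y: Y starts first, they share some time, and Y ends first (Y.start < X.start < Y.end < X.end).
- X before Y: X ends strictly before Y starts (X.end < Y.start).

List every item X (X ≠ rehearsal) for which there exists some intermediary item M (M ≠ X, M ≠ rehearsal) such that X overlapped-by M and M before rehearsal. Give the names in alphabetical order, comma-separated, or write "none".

none

Target rehearsal = [Mon 02:00, Mon 16:00].
Intermediaries M with M before rehearsal: none.
Union: none.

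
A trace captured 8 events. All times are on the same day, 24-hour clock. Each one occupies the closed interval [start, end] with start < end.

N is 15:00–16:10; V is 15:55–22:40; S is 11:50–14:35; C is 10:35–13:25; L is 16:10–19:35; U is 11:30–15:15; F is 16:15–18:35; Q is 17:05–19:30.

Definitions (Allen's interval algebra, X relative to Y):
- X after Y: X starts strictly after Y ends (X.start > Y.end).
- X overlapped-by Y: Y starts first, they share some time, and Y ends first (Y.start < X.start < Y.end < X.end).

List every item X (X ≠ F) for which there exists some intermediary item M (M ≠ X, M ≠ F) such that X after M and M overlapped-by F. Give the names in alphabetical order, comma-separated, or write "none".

none

Target F = [16:15, 18:35].
Intermediaries M with M overlapped-by F: Q.
Via Q — items with X after Q: none.
Union: none.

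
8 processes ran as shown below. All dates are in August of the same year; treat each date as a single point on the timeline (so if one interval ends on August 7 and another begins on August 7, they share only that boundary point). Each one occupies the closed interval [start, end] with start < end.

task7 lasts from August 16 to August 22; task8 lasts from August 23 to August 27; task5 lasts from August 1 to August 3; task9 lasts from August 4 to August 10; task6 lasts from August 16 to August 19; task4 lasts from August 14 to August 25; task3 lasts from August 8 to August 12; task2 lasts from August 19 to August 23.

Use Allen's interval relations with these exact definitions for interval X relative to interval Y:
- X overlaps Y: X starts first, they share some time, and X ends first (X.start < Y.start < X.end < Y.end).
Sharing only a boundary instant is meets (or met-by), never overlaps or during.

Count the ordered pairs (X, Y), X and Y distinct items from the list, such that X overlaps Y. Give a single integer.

3

Checking all 56 ordered pairs for relation 'overlaps'; matching pairs in alphabetical order:
(task4, task8): task4 overlaps task8 ✓
(task7, task2): task7 overlaps task2 ✓
(task9, task3): task9 overlaps task3 ✓
Count: 3.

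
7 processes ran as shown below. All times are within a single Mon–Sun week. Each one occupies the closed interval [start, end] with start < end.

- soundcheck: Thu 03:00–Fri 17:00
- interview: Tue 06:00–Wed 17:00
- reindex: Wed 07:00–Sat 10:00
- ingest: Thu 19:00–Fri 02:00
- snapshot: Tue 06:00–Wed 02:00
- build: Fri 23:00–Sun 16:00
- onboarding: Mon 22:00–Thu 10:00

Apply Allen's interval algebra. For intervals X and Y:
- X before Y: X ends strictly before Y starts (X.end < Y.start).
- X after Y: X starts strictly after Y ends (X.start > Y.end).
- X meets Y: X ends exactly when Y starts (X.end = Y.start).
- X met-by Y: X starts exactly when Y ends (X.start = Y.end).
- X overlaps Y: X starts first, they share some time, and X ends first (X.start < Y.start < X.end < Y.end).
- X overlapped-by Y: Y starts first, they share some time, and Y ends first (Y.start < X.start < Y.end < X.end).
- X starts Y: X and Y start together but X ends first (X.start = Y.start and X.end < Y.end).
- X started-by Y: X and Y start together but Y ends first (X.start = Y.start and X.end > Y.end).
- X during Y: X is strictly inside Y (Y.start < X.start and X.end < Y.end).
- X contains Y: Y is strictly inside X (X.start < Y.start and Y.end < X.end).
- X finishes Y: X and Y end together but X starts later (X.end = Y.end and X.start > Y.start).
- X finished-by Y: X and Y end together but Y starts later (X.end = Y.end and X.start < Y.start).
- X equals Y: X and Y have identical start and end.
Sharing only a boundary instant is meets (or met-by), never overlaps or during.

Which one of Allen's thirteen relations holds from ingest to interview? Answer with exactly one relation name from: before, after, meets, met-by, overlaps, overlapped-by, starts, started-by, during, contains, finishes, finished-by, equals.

ingest = [Thu 19:00, Fri 02:00]; interview = [Tue 06:00, Wed 17:00].
Compare endpoints: ingest.start > interview.start, ingest.start > interview.end, ingest.end > interview.start, ingest.end > interview.end.
That pattern is 'after'.

after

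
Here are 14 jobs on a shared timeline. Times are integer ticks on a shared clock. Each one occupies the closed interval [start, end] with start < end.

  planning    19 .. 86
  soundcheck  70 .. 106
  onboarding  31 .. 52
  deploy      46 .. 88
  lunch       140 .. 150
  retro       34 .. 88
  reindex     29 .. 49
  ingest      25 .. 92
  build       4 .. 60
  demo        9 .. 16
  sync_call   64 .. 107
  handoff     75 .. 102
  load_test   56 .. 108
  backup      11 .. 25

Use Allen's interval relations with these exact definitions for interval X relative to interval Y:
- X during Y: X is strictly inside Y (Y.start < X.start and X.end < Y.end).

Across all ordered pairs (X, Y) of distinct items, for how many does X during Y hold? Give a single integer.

16

Checking all 182 ordered pairs for relation 'during'; matching pairs in alphabetical order:
(backup, build): backup during build ✓
(demo, build): demo during build ✓
(deploy, ingest): deploy during ingest ✓
(handoff, load_test): handoff during load_test ✓
(handoff, soundcheck): handoff during soundcheck ✓
(handoff, sync_call): handoff during sync_call ✓
(onboarding, build): onboarding during build ✓
(onboarding, ingest): onboarding during ingest ✓
(onboarding, planning): onboarding during planning ✓
(reindex, build): reindex during build ✓
(reindex, ingest): reindex during ingest ✓
(reindex, planning): reindex during planning ✓
(retro, ingest): retro during ingest ✓
(soundcheck, load_test): soundcheck during load_test ✓
(soundcheck, sync_call): soundcheck during sync_call ✓
(sync_call, load_test): sync_call during load_test ✓
Count: 16.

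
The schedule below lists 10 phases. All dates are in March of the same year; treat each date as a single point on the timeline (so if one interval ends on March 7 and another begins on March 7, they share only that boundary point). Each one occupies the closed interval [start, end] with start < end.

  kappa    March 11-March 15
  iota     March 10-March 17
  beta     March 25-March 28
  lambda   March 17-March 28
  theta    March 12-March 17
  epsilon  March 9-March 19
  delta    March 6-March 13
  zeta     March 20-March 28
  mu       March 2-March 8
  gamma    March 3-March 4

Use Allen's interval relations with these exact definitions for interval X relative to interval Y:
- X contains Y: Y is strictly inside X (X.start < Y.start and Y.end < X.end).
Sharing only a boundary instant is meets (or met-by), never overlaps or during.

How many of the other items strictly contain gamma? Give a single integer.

1

Target gamma = [March 3, March 4].
beta [March 25, March 28] → after → no.
delta [March 6, March 13] → after → no.
epsilon [March 9, March 19] → after → no.
iota [March 10, March 17] → after → no.
kappa [March 11, March 15] → after → no.
lambda [March 17, March 28] → after → no.
mu [March 2, March 8] → contains → counts.
theta [March 12, March 17] → after → no.
zeta [March 20, March 28] → after → no.
Total: 1.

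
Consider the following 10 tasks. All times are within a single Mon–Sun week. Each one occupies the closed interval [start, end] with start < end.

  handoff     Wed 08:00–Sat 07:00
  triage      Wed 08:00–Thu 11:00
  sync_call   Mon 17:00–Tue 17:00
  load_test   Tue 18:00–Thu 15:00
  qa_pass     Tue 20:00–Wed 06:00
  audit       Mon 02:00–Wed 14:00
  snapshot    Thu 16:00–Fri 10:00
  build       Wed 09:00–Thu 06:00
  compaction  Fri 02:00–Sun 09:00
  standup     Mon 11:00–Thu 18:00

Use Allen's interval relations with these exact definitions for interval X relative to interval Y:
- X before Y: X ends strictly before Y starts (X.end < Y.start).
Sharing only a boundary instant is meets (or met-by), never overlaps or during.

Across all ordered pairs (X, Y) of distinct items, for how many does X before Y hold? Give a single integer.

21

Checking all 90 ordered pairs for relation 'before'; matching pairs in alphabetical order:
(audit, compaction): audit before compaction ✓
(audit, snapshot): audit before snapshot ✓
(build, compaction): build before compaction ✓
(build, snapshot): build before snapshot ✓
(load_test, compaction): load_test before compaction ✓
(load_test, snapshot): load_test before snapshot ✓
(qa_pass, build): qa_pass before build ✓
(qa_pass, compaction): qa_pass before compaction ✓
(qa_pass, handoff): qa_pass before handoff ✓
(qa_pass, snapshot): qa_pass before snapshot ✓
(qa_pass, triage): qa_pass before triage ✓
(standup, compaction): standup before compaction ✓
(sync_call, build): sync_call before build ✓
(sync_call, compaction): sync_call before compaction ✓
(sync_call, handoff): sync_call before handoff ✓
(sync_call, load_test): sync_call before load_test ✓
(sync_call, qa_pass): sync_call before qa_pass ✓
(sync_call, snapshot): sync_call before snapshot ✓
(sync_call, triage): sync_call before triage ✓
(triage, compaction): triage before compaction ✓
(triage, snapshot): triage before snapshot ✓
Count: 21.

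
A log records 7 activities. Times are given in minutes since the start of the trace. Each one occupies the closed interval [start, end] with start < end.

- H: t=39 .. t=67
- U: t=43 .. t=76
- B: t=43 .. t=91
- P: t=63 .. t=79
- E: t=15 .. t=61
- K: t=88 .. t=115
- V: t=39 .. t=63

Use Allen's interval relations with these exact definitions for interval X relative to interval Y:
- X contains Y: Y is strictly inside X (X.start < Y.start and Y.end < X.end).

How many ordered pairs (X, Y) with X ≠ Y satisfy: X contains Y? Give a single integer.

Checking all 42 ordered pairs for relation 'contains'; matching pairs in alphabetical order:
(B, P): B contains P ✓
Count: 1.

1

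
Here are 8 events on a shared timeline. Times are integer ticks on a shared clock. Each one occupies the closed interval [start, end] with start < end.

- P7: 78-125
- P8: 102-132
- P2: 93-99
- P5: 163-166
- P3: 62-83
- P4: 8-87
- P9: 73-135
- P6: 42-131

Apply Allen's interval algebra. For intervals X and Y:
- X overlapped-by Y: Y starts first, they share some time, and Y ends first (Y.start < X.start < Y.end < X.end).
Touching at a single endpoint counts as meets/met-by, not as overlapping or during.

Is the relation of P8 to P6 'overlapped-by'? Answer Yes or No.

Yes

P8 = [102, 132], P6 = [42, 131].
Actual relation of P8 to P6: overlapped-by.
Asked whether 'overlapped-by' holds → Yes.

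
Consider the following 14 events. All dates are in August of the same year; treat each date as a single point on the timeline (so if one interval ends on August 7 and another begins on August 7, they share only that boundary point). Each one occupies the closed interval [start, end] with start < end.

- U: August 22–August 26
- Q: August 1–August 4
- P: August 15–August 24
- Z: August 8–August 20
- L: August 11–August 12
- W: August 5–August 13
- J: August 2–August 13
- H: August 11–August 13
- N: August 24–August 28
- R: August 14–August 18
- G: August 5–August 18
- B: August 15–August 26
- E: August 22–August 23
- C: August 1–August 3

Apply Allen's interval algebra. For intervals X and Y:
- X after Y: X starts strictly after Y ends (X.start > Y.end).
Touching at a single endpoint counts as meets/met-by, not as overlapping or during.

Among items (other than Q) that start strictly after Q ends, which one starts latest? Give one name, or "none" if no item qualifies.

N

Target Q = [August 1, August 4].
B [August 15, August 26] → after → candidate.
C [August 1, August 3] → starts → excluded.
E [August 22, August 23] → after → candidate.
G [August 5, August 18] → after → candidate.
H [August 11, August 13] → after → candidate.
J [August 2, August 13] → overlapped-by → excluded.
L [August 11, August 12] → after → candidate.
N [August 24, August 28] → after → candidate.
P [August 15, August 24] → after → candidate.
R [August 14, August 18] → after → candidate.
U [August 22, August 26] → after → candidate.
W [August 5, August 13] → after → candidate.
Z [August 8, August 20] → after → candidate.
Among candidates, latest start is August 24 → N.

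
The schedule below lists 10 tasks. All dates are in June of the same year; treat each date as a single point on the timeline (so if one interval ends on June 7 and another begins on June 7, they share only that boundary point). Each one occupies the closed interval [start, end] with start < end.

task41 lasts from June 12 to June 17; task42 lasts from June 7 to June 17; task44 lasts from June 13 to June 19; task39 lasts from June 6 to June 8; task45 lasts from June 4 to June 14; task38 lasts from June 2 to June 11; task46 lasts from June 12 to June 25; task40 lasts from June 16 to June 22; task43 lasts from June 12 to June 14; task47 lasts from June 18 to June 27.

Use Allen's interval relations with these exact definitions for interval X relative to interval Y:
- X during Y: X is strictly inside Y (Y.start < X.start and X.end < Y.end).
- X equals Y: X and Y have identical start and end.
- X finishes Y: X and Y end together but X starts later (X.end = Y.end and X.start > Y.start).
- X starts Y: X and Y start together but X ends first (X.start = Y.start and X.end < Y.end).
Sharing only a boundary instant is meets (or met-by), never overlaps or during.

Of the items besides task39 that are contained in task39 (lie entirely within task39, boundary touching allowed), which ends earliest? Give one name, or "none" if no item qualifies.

Target task39 = [June 6, June 8].
task38 [June 2, June 11] → contains → excluded.
task40 [June 16, June 22] → after → excluded.
task41 [June 12, June 17] → after → excluded.
task42 [June 7, June 17] → overlapped-by → excluded.
task43 [June 12, June 14] → after → excluded.
task44 [June 13, June 19] → after → excluded.
task45 [June 4, June 14] → contains → excluded.
task46 [June 12, June 25] → after → excluded.
task47 [June 18, June 27] → after → excluded.
No candidates → none.

none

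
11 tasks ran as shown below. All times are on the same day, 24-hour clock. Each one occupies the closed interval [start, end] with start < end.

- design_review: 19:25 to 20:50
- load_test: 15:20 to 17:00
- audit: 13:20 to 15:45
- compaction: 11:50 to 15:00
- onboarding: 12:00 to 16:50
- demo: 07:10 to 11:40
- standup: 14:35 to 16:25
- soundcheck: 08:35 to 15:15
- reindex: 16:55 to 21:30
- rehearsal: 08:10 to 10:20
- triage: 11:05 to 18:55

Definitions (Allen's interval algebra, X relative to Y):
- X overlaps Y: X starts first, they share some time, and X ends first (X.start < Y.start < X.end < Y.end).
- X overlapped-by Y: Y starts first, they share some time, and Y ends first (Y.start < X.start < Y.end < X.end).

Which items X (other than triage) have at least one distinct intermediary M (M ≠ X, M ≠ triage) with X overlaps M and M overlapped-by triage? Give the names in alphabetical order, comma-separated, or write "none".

load_test

Target triage = [11:05, 18:55].
Intermediaries M with M overlapped-by triage: reindex.
Via reindex — items with X overlaps reindex: load_test.
Union: load_test.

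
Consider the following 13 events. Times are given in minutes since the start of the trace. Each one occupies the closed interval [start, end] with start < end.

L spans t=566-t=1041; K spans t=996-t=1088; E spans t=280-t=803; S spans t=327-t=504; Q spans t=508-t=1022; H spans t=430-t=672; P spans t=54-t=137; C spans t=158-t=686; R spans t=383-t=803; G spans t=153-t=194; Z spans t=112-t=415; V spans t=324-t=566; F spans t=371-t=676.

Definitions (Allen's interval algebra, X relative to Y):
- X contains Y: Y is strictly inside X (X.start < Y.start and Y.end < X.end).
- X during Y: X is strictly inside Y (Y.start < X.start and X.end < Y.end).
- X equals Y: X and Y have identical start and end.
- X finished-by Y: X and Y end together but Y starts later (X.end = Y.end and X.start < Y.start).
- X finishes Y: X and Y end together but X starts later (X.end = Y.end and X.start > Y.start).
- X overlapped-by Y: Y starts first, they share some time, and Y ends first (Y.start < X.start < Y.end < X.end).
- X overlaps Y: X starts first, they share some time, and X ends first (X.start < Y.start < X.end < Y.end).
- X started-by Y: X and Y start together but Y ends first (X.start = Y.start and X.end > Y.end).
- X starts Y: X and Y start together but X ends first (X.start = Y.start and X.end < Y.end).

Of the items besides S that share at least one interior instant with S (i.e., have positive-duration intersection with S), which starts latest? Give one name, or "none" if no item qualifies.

H

Target S = [t=327, t=504].
C [t=158, t=686] → contains → candidate.
E [t=280, t=803] → contains → candidate.
F [t=371, t=676] → overlapped-by → candidate.
G [t=153, t=194] → before → excluded.
H [t=430, t=672] → overlapped-by → candidate.
K [t=996, t=1088] → after → excluded.
L [t=566, t=1041] → after → excluded.
P [t=54, t=137] → before → excluded.
Q [t=508, t=1022] → after → excluded.
R [t=383, t=803] → overlapped-by → candidate.
V [t=324, t=566] → contains → candidate.
Z [t=112, t=415] → overlaps → candidate.
Among candidates, latest start is t=430 → H.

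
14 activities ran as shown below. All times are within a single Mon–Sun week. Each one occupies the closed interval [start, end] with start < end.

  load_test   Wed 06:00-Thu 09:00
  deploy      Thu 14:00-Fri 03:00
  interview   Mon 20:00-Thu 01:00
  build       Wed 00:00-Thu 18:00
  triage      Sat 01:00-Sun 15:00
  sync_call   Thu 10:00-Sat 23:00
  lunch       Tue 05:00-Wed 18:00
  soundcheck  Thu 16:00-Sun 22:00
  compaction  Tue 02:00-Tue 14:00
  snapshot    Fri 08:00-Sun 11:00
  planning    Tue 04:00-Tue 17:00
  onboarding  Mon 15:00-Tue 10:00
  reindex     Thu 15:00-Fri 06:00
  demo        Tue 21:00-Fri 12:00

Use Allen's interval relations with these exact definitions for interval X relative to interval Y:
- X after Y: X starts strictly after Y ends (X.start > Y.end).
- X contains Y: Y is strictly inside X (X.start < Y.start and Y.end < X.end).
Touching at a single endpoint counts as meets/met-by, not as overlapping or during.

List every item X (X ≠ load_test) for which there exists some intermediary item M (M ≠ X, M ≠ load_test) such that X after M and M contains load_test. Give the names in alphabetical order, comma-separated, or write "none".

snapshot, triage

Target load_test = [Wed 06:00, Thu 09:00].
Intermediaries M with M contains load_test: build, demo.
Via build — items with X after build: snapshot, triage.
Via demo — items with X after demo: triage.
Union: snapshot, triage.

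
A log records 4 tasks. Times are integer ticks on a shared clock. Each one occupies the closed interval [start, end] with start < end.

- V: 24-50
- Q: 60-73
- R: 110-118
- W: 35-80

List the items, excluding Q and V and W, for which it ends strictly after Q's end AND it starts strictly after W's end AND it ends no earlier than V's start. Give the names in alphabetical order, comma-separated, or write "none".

Conditions: its end is strictly after Q's end (X.end > 73) AND its start is strictly after W's end (X.start > 80) AND its end is no earlier than V's start (X.end >= 24).
R: end 118 > 73? ✓; start 110 > 80? ✓; end 118 >= 24? ✓ → yes.
Result: R.

R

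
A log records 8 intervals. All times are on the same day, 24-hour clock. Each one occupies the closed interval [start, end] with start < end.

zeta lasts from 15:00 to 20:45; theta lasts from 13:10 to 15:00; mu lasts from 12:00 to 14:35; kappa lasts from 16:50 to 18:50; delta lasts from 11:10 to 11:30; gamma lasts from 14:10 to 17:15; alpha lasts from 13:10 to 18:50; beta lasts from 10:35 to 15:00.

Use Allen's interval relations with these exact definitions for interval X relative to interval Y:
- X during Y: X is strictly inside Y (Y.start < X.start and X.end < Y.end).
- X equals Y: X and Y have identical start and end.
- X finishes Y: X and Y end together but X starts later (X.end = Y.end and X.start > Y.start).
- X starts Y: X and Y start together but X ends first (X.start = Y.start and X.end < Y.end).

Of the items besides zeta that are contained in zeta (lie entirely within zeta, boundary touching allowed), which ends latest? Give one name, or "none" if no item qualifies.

kappa

Target zeta = [15:00, 20:45].
alpha [13:10, 18:50] → overlaps → excluded.
beta [10:35, 15:00] → meets → excluded.
delta [11:10, 11:30] → before → excluded.
gamma [14:10, 17:15] → overlaps → excluded.
kappa [16:50, 18:50] → during → candidate.
mu [12:00, 14:35] → before → excluded.
theta [13:10, 15:00] → meets → excluded.
Among candidates, latest end is 18:50 → kappa.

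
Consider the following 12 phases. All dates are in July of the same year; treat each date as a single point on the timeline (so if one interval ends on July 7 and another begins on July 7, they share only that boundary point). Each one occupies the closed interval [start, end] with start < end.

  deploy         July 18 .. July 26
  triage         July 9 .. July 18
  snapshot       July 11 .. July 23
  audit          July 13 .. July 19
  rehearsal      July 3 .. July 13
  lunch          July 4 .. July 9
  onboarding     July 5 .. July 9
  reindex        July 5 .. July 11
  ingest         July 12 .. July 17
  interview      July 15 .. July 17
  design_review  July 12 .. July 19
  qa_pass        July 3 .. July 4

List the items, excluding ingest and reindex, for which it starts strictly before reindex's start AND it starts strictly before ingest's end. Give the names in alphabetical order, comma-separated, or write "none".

Conditions: its start is strictly before reindex's start (X.start < July 5) AND its start is strictly before ingest's end (X.start < July 17).
audit: start July 13 < July 5? ✗; start July 13 < July 17? ✓ → no.
deploy: start July 18 < July 5? ✗; start July 18 < July 17? ✗ → no.
design_review: start July 12 < July 5? ✗; start July 12 < July 17? ✓ → no.
interview: start July 15 < July 5? ✗; start July 15 < July 17? ✓ → no.
lunch: start July 4 < July 5? ✓; start July 4 < July 17? ✓ → yes.
onboarding: start July 5 < July 5? ✗; start July 5 < July 17? ✓ → no.
qa_pass: start July 3 < July 5? ✓; start July 3 < July 17? ✓ → yes.
rehearsal: start July 3 < July 5? ✓; start July 3 < July 17? ✓ → yes.
snapshot: start July 11 < July 5? ✗; start July 11 < July 17? ✓ → no.
triage: start July 9 < July 5? ✗; start July 9 < July 17? ✓ → no.
Result: lunch, qa_pass, rehearsal.

lunch, qa_pass, rehearsal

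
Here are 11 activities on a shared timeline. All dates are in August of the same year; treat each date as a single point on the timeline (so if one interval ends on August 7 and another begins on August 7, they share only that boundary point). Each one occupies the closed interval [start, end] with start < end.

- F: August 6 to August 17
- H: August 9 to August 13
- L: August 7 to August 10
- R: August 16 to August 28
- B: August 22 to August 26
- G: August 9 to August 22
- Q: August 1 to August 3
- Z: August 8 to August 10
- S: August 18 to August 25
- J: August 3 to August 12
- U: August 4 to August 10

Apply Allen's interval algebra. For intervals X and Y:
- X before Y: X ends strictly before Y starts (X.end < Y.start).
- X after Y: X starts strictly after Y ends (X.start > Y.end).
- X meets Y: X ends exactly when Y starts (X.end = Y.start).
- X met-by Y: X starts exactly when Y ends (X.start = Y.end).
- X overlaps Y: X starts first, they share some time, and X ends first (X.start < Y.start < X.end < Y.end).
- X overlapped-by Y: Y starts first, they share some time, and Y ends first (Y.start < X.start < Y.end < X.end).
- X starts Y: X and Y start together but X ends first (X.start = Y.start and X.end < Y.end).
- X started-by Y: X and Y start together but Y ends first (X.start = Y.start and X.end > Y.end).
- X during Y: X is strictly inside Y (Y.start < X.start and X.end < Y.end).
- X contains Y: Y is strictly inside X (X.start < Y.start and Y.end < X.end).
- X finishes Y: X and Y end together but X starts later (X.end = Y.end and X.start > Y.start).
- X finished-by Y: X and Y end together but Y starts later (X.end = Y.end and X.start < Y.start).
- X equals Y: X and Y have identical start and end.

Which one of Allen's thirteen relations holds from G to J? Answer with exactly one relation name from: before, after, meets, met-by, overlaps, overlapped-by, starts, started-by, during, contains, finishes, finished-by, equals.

overlapped-by

G = [August 9, August 22]; J = [August 3, August 12].
Compare endpoints: G.start > J.start, G.start < J.end, G.end > J.start, G.end > J.end.
That pattern is 'overlapped-by'.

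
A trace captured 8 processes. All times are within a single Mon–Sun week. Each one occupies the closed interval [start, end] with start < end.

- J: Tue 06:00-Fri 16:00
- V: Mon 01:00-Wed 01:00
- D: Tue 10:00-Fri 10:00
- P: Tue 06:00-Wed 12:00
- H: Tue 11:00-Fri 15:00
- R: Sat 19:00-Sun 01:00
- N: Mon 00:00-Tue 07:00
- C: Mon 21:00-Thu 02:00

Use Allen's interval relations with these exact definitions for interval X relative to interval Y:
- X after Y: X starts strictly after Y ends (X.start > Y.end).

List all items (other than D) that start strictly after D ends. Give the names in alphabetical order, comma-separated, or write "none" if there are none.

Target D = [Tue 10:00, Fri 10:00].
C [Mon 21:00, Thu 02:00] → overlaps → no.
H [Tue 11:00, Fri 15:00] → overlapped-by → no.
J [Tue 06:00, Fri 16:00] → contains → no.
N [Mon 00:00, Tue 07:00] → before → no.
P [Tue 06:00, Wed 12:00] → overlaps → no.
R [Sat 19:00, Sun 01:00] → after → yes.
V [Mon 01:00, Wed 01:00] → overlaps → no.
Result: R.

R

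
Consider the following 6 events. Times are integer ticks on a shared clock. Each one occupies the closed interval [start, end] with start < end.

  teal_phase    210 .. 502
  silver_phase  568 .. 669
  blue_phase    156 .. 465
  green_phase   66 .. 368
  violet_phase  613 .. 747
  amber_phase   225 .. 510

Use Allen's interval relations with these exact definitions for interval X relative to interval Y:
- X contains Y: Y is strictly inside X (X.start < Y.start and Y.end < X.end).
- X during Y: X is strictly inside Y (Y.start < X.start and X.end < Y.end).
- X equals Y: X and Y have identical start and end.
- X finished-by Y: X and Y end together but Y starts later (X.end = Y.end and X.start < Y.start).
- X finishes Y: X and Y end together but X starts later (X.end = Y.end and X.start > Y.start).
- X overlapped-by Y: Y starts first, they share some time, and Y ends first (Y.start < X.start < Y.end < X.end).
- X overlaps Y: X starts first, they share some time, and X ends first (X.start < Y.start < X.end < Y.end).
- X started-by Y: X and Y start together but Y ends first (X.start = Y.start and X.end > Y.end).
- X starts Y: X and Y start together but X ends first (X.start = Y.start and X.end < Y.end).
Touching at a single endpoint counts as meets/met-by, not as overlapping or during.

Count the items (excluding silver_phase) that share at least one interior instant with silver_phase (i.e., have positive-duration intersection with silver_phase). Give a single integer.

1

Target silver_phase = [568, 669].
amber_phase [225, 510] → before → no.
blue_phase [156, 465] → before → no.
green_phase [66, 368] → before → no.
teal_phase [210, 502] → before → no.
violet_phase [613, 747] → overlapped-by → counts.
Total: 1.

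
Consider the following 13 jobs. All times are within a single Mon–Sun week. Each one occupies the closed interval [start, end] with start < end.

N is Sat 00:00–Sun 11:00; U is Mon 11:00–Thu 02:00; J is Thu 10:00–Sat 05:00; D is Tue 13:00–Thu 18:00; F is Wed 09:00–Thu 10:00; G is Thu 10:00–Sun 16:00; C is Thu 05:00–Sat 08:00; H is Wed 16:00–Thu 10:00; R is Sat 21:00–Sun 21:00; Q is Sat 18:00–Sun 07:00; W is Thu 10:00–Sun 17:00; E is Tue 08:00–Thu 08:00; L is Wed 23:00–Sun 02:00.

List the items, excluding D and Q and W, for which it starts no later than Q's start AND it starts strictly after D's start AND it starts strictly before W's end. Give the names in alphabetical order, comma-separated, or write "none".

Conditions: its start is no later than Q's start (X.start <= Sat 18:00) AND its start is strictly after D's start (X.start > Tue 13:00) AND its start is strictly before W's end (X.start < Sun 17:00).
C: start Thu 05:00 <= Sat 18:00? ✓; start Thu 05:00 > Tue 13:00? ✓; start Thu 05:00 < Sun 17:00? ✓ → yes.
E: start Tue 08:00 <= Sat 18:00? ✓; start Tue 08:00 > Tue 13:00? ✗; start Tue 08:00 < Sun 17:00? ✓ → no.
F: start Wed 09:00 <= Sat 18:00? ✓; start Wed 09:00 > Tue 13:00? ✓; start Wed 09:00 < Sun 17:00? ✓ → yes.
G: start Thu 10:00 <= Sat 18:00? ✓; start Thu 10:00 > Tue 13:00? ✓; start Thu 10:00 < Sun 17:00? ✓ → yes.
H: start Wed 16:00 <= Sat 18:00? ✓; start Wed 16:00 > Tue 13:00? ✓; start Wed 16:00 < Sun 17:00? ✓ → yes.
J: start Thu 10:00 <= Sat 18:00? ✓; start Thu 10:00 > Tue 13:00? ✓; start Thu 10:00 < Sun 17:00? ✓ → yes.
L: start Wed 23:00 <= Sat 18:00? ✓; start Wed 23:00 > Tue 13:00? ✓; start Wed 23:00 < Sun 17:00? ✓ → yes.
N: start Sat 00:00 <= Sat 18:00? ✓; start Sat 00:00 > Tue 13:00? ✓; start Sat 00:00 < Sun 17:00? ✓ → yes.
R: start Sat 21:00 <= Sat 18:00? ✗; start Sat 21:00 > Tue 13:00? ✓; start Sat 21:00 < Sun 17:00? ✓ → no.
U: start Mon 11:00 <= Sat 18:00? ✓; start Mon 11:00 > Tue 13:00? ✗; start Mon 11:00 < Sun 17:00? ✓ → no.
Result: C, F, G, H, J, L, N.

C, F, G, H, J, L, N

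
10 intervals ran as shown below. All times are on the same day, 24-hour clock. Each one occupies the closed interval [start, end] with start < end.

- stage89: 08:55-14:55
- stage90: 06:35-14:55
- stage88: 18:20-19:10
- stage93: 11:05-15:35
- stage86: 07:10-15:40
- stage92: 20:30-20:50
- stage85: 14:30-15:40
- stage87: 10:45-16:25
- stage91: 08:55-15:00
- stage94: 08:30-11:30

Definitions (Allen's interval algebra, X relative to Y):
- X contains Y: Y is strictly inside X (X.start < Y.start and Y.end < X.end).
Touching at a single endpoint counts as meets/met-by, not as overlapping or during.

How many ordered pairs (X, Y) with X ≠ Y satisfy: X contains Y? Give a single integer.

Checking all 90 ordered pairs for relation 'contains'; matching pairs in alphabetical order:
(stage86, stage89): stage86 contains stage89 ✓
(stage86, stage91): stage86 contains stage91 ✓
(stage86, stage93): stage86 contains stage93 ✓
(stage86, stage94): stage86 contains stage94 ✓
(stage87, stage85): stage87 contains stage85 ✓
(stage87, stage93): stage87 contains stage93 ✓
(stage90, stage94): stage90 contains stage94 ✓
Count: 7.

7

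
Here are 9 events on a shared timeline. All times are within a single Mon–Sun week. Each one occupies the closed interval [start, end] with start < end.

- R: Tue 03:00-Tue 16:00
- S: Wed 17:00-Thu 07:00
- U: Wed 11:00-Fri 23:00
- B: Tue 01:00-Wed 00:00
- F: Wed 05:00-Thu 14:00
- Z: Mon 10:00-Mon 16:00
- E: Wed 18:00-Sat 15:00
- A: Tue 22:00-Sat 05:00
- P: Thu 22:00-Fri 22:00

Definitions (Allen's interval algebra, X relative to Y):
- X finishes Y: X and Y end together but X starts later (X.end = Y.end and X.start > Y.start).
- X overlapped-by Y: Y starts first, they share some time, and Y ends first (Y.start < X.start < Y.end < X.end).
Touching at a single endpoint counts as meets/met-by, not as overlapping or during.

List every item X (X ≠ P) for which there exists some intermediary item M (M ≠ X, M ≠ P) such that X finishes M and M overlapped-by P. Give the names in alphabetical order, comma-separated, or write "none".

Target P = [Thu 22:00, Fri 22:00].
Intermediaries M with M overlapped-by P: none.
Union: none.

none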